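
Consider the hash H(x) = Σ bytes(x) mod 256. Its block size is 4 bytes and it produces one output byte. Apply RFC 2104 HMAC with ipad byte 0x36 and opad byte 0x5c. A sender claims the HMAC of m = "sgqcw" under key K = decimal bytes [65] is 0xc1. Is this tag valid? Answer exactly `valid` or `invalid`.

Key decimal bytes [65] = 41 is 1 byte ≤ B = 4; zero-pad to 4 bytes: K' = 41 00 00 00.
K' ⊕ ipad = 77 36 36 36; K' ⊕ opad = 1d 5c 5c 5c.
Inner hash: sum = 119+54+54+54+115+103+113+99+119 = 830; mod 256 = 62 → 3e.
Outer hash (recomputed tag): sum = 29+92+92+92+62 = 367; mod 256 = 111 → 6f.
Recomputed tag = 6f; claimed = c1 → mismatch.

invalid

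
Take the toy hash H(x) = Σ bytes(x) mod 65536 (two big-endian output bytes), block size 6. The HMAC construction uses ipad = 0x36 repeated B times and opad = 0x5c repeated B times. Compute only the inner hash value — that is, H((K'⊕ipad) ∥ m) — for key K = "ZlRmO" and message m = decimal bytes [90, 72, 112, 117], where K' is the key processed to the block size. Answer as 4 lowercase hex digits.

03bb

Key "ZlRmO" = 5a 6c 52 6d 4f is 5 bytes ≤ B = 6; zero-pad to 6 bytes: K' = 5a 6c 52 6d 4f 00.
K' ⊕ ipad = 6c 5a 64 5b 79 36.
Inner input = 6c 5a 64 5b 79 36 ∥ 5a 48 70 75.
Inner hash: sum = 108+90+100+91+121+54+90+72+112+117 = 955 → 03 bb.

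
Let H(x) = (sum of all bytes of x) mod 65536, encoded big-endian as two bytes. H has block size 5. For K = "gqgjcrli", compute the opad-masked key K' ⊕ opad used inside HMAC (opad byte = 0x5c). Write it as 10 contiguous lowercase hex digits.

Key "gqgjcrli" = 67 71 67 6a 63 72 6c 69 is 8 bytes > B = 5, so hash it first: H(key) = 03 53, then zero-pad to 5 bytes: K' = 03 53 00 00 00.
XOR each byte with 0x5c: 03⊕5c=5f, 53⊕5c=0f, 00⊕5c=5c, 00⊕5c=5c, 00⊕5c=5c.

5f0f5c5c5c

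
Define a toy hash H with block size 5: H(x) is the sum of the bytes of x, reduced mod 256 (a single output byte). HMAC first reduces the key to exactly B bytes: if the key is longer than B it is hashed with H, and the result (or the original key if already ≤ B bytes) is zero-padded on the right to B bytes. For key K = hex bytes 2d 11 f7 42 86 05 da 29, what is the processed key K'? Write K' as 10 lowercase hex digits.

|K| = 8 > B = 5, so first hash the key.
H(K): sum = 45+17+247+66+134+5+218+41 = 773; mod 256 = 5 → 05.
Zero-pad H(K) = 05 to 5 bytes: K' = 05 00 00 00 00.

0500000000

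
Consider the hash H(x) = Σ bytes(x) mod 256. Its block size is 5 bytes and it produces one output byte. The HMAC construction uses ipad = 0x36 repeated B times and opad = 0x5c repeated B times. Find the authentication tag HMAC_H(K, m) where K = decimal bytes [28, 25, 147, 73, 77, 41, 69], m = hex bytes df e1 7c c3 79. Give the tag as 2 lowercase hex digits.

4a

Key decimal bytes [28, 25, 147, 73, 77, 41, 69] = 1c 19 93 49 4d 29 45 is 7 bytes > B = 5, so hash it first: H(key) = cc, then zero-pad to 5 bytes: K' = cc 00 00 00 00.
K' ⊕ ipad = fa 36 36 36 36.  K' ⊕ opad = 90 5c 5c 5c 5c.
Inner input = (K'⊕ipad) ∥ m = fa 36 36 36 36 ∥ df e1 7c c3 79.
Inner hash: sum = 250+54+54+54+54+223+225+124+195+121 = 1354; mod 256 = 74 → 4a.
Outer input = (K'⊕opad) ∥ inner = 90 5c 5c 5c 5c ∥ 4a.
Outer hash (tag): sum = 144+92+92+92+92+74 = 586; mod 256 = 74 → 4a.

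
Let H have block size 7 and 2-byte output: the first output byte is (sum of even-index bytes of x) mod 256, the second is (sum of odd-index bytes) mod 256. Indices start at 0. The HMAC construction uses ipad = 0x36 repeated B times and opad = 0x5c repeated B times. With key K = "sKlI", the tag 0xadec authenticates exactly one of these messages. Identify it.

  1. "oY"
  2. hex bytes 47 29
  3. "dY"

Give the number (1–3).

3

Key "sKlI" = 73 4b 6c 49 is 4 bytes ≤ B = 7; zero-pad to 7 bytes: K' = 73 4b 6c 49 00 00 00.
K' ⊕ ipad = 45 7d 5a 7f 36 36 36; K' ⊕ opad = 2f 17 30 15 5c 5c 5c.
m1: inner = H(45 7d 5a 7f 36 36 36 6f 59) = 64 a1; tag = H(2f 17 30 15 5c 5c 5c 64 a1) = b8ec
m2: inner = H(45 7d 5a 7f 36 36 36 47 29) = 34 79; tag = H(2f 17 30 15 5c 5c 5c 34 79) = 90bc
m3: inner = H(45 7d 5a 7f 36 36 36 64 59) = 64 96; tag = H(2f 17 30 15 5c 5c 5c 64 96) = adec ← matches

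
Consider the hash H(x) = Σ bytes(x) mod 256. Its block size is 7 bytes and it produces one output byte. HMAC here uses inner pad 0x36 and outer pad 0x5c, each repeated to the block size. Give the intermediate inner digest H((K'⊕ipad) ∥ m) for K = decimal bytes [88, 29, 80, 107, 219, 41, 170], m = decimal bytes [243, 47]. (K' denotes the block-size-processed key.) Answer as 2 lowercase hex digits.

Key decimal bytes [88, 29, 80, 107, 219, 41, 170] = 58 1d 50 6b db 29 aa is exactly B = 7 bytes: K' = 58 1d 50 6b db 29 aa.
K' ⊕ ipad = 6e 2b 66 5d ed 1f 9c.
Inner input = 6e 2b 66 5d ed 1f 9c ∥ f3 2f.
Inner hash: sum = 110+43+102+93+237+31+156+243+47 = 1062; mod 256 = 38 → 26.

26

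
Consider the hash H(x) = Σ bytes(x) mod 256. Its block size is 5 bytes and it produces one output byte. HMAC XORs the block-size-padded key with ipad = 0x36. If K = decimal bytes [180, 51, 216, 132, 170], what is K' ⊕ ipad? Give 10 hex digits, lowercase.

Key decimal bytes [180, 51, 216, 132, 170] = b4 33 d8 84 aa is exactly B = 5 bytes: K' = b4 33 d8 84 aa.
XOR each byte with 0x36: b4⊕36=82, 33⊕36=05, d8⊕36=ee, 84⊕36=b2, aa⊕36=9c.

8205eeb29c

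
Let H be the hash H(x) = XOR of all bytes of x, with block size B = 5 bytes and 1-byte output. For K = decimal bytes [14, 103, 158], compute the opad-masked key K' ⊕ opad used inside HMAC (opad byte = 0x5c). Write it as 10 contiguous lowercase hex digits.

523bc25c5c

Key decimal bytes [14, 103, 158] = 0e 67 9e is 3 bytes ≤ B = 5; zero-pad to 5 bytes: K' = 0e 67 9e 00 00.
XOR each byte with 0x5c: 0e⊕5c=52, 67⊕5c=3b, 9e⊕5c=c2, 00⊕5c=5c, 00⊕5c=5c.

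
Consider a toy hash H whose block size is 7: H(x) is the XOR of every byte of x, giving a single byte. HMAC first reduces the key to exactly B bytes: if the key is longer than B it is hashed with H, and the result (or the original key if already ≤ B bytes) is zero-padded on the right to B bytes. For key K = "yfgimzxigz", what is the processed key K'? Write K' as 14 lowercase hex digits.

|K| = 10 > B = 7, so first hash the key.
H(K): XOR 79⊕66⊕67⊕69⊕6d⊕7a⊕78⊕69⊕67⊕7a = 0a.
Zero-pad H(K) = 0a to 7 bytes: K' = 0a 00 00 00 00 00 00.

0a000000000000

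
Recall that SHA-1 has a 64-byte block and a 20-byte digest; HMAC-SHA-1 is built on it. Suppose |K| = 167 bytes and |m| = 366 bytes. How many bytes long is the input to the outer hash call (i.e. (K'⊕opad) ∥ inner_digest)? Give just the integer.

84

Key is 167 > 64 bytes, so it is hashed to 20 bytes then zero-padded to 64: |K'| = 64.
Outer input = (K'⊕opad) ∥ H(inner) → 64 + 20 = 84 bytes.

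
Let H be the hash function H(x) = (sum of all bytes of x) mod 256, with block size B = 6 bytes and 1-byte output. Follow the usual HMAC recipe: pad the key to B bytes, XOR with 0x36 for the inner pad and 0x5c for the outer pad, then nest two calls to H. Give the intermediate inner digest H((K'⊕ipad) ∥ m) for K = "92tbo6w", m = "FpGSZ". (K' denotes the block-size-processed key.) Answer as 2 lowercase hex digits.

23

Key "92tbo6w" = 39 32 74 62 6f 36 77 is 7 bytes > B = 6, so hash it first: H(key) = 5d, then zero-pad to 6 bytes: K' = 5d 00 00 00 00 00.
K' ⊕ ipad = 6b 36 36 36 36 36.
Inner input = 6b 36 36 36 36 36 ∥ 46 70 47 53 5a.
Inner hash: sum = 107+54+54+54+54+54+70+112+71+83+90 = 803; mod 256 = 35 → 23.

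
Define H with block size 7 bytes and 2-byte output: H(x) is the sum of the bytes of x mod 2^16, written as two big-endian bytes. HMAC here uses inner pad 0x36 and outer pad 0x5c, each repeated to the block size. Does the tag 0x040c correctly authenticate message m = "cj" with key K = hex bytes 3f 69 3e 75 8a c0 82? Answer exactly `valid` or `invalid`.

Key hex bytes 3f 69 3e 75 8a c0 82 is exactly B = 7 bytes: K' = 3f 69 3e 75 8a c0 82.
K' ⊕ ipad = 09 5f 08 43 bc f6 b4; K' ⊕ opad = 63 35 62 29 d6 9c de.
Inner hash: sum = 9+95+8+67+188+246+180+99+106 = 998 → 03 e6.
Outer hash (recomputed tag): sum = 99+53+98+41+214+156+222+3+230 = 1116 → 04 5c.
Recomputed tag = 045c; claimed = 040c → mismatch.

invalid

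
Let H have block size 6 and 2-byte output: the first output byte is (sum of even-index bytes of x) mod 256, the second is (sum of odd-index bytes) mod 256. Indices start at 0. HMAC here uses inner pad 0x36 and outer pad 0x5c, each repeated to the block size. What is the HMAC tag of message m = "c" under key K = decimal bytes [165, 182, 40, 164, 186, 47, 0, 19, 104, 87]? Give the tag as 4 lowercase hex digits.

1398

Key decimal bytes [165, 182, 40, 164, 186, 47, 0, 19, 104, 87] = a5 b6 28 a4 ba 2f 00 13 68 57 is 10 bytes > B = 6, so hash it first: H(key) = ef f3, then zero-pad to 6 bytes: K' = ef f3 00 00 00 00.
K' ⊕ ipad = d9 c5 36 36 36 36.  K' ⊕ opad = b3 af 5c 5c 5c 5c.
Inner input = (K'⊕ipad) ∥ m = d9 c5 36 36 36 36 ∥ 63.
Inner hash: even-index sum = 424 mod 256 = 168; odd-index sum = 305 mod 256 = 49 → a8 31.
Outer input = (K'⊕opad) ∥ inner = b3 af 5c 5c 5c 5c ∥ a8 31.
Outer hash (tag): even-index sum = 531 mod 256 = 19; odd-index sum = 408 mod 256 = 152 → 13 98.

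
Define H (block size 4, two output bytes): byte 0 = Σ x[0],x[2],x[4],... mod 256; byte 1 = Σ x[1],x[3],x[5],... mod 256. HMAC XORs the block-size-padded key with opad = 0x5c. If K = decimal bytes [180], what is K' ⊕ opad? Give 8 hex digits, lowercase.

e85c5c5c

Key decimal bytes [180] = b4 is 1 byte ≤ B = 4; zero-pad to 4 bytes: K' = b4 00 00 00.
XOR each byte with 0x5c: b4⊕5c=e8, 00⊕5c=5c, 00⊕5c=5c, 00⊕5c=5c.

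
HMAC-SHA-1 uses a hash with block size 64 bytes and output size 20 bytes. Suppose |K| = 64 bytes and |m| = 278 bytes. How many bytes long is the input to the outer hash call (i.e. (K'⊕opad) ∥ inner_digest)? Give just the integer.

Key is 64 ≤ 64 bytes, zero-padded: |K'| = 64.
Outer input = (K'⊕opad) ∥ H(inner) → 64 + 20 = 84 bytes.

84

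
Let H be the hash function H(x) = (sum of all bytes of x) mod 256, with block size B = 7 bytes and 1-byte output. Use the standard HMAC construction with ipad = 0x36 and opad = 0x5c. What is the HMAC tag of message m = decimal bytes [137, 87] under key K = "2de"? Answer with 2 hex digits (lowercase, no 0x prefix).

b0

Key "2de" = 32 64 65 is 3 bytes ≤ B = 7; zero-pad to 7 bytes: K' = 32 64 65 00 00 00 00.
K' ⊕ ipad = 04 52 53 36 36 36 36.  K' ⊕ opad = 6e 38 39 5c 5c 5c 5c.
Inner input = (K'⊕ipad) ∥ m = 04 52 53 36 36 36 36 ∥ 89 57.
Inner hash: sum = 4+82+83+54+54+54+54+137+87 = 609; mod 256 = 97 → 61.
Outer input = (K'⊕opad) ∥ inner = 6e 38 39 5c 5c 5c 5c ∥ 61.
Outer hash (tag): sum = 110+56+57+92+92+92+92+97 = 688; mod 256 = 176 → b0.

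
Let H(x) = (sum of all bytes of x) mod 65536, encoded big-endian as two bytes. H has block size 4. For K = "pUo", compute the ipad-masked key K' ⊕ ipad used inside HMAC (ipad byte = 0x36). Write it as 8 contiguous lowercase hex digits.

Key "pUo" = 70 55 6f is 3 bytes ≤ B = 4; zero-pad to 4 bytes: K' = 70 55 6f 00.
XOR each byte with 0x36: 70⊕36=46, 55⊕36=63, 6f⊕36=59, 00⊕36=36.

46635936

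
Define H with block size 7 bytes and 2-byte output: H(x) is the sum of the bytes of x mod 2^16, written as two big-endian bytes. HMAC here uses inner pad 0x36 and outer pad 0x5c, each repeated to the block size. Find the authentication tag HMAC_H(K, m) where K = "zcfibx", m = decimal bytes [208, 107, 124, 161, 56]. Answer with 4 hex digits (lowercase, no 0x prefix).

Key "zcfibx" = 7a 63 66 69 62 78 is 6 bytes ≤ B = 7; zero-pad to 7 bytes: K' = 7a 63 66 69 62 78 00.
K' ⊕ ipad = 4c 55 50 5f 54 4e 36.  K' ⊕ opad = 26 3f 3a 35 3e 24 5c.
Inner input = (K'⊕ipad) ∥ m = 4c 55 50 5f 54 4e 36 ∥ d0 6b 7c a1 38.
Inner hash: sum = 76+85+80+95+84+78+54+208+107+124+161+56 = 1208 → 04 b8.
Outer input = (K'⊕opad) ∥ inner = 26 3f 3a 35 3e 24 5c ∥ 04 b8.
Outer hash (tag): sum = 38+63+58+53+62+36+92+4+184 = 590 → 02 4e.

024e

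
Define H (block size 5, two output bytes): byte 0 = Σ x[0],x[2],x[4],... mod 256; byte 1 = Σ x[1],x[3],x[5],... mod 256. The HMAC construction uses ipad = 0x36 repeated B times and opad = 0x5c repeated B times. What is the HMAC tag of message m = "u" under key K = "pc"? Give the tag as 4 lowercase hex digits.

Key "pc" = 70 63 is 2 bytes ≤ B = 5; zero-pad to 5 bytes: K' = 70 63 00 00 00.
K' ⊕ ipad = 46 55 36 36 36.  K' ⊕ opad = 2c 3f 5c 5c 5c.
Inner input = (K'⊕ipad) ∥ m = 46 55 36 36 36 ∥ 75.
Inner hash: even-index sum = 178 mod 256 = 178; odd-index sum = 256 mod 256 = 0 → b2 00.
Outer input = (K'⊕opad) ∥ inner = 2c 3f 5c 5c 5c ∥ b2 00.
Outer hash (tag): even-index sum = 228 mod 256 = 228; odd-index sum = 333 mod 256 = 77 → e4 4d.

e44d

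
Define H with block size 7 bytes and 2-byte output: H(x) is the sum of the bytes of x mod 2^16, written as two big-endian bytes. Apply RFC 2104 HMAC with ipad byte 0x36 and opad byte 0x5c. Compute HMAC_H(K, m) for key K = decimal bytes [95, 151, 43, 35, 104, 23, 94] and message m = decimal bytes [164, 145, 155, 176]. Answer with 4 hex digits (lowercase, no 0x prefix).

Key decimal bytes [95, 151, 43, 35, 104, 23, 94] = 5f 97 2b 23 68 17 5e is exactly B = 7 bytes: K' = 5f 97 2b 23 68 17 5e.
K' ⊕ ipad = 69 a1 1d 15 5e 21 68.  K' ⊕ opad = 03 cb 77 7f 34 4b 02.
Inner input = (K'⊕ipad) ∥ m = 69 a1 1d 15 5e 21 68 ∥ a4 91 9b b0.
Inner hash: sum = 105+161+29+21+94+33+104+164+145+155+176 = 1187 → 04 a3.
Outer input = (K'⊕opad) ∥ inner = 03 cb 77 7f 34 4b 02 ∥ 04 a3.
Outer hash (tag): sum = 3+203+119+127+52+75+2+4+163 = 748 → 02 ec.

02ec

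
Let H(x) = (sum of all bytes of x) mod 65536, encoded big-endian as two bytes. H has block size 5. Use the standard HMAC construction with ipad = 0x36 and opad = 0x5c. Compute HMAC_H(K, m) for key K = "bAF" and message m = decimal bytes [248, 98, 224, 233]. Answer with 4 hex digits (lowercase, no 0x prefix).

01fb

Key "bAF" = 62 41 46 is 3 bytes ≤ B = 5; zero-pad to 5 bytes: K' = 62 41 46 00 00.
K' ⊕ ipad = 54 77 70 36 36.  K' ⊕ opad = 3e 1d 1a 5c 5c.
Inner input = (K'⊕ipad) ∥ m = 54 77 70 36 36 ∥ f8 62 e0 e9.
Inner hash: sum = 84+119+112+54+54+248+98+224+233 = 1226 → 04 ca.
Outer input = (K'⊕opad) ∥ inner = 3e 1d 1a 5c 5c ∥ 04 ca.
Outer hash (tag): sum = 62+29+26+92+92+4+202 = 507 → 01 fb.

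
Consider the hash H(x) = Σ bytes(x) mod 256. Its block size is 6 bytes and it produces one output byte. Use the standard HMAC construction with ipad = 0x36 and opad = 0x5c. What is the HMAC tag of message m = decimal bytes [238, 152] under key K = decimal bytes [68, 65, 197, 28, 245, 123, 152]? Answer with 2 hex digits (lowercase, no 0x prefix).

Key decimal bytes [68, 65, 197, 28, 245, 123, 152] = 44 41 c5 1c f5 7b 98 is 7 bytes > B = 6, so hash it first: H(key) = 6e, then zero-pad to 6 bytes: K' = 6e 00 00 00 00 00.
K' ⊕ ipad = 58 36 36 36 36 36.  K' ⊕ opad = 32 5c 5c 5c 5c 5c.
Inner input = (K'⊕ipad) ∥ m = 58 36 36 36 36 36 ∥ ee 98.
Inner hash: sum = 88+54+54+54+54+54+238+152 = 748; mod 256 = 236 → ec.
Outer input = (K'⊕opad) ∥ inner = 32 5c 5c 5c 5c 5c ∥ ec.
Outer hash (tag): sum = 50+92+92+92+92+92+236 = 746; mod 256 = 234 → ea.

ea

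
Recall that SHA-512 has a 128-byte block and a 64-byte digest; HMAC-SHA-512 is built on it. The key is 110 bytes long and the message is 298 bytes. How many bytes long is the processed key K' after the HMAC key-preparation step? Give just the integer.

128

Key is 110 ≤ 128 bytes, zero-padded: |K'| = 128.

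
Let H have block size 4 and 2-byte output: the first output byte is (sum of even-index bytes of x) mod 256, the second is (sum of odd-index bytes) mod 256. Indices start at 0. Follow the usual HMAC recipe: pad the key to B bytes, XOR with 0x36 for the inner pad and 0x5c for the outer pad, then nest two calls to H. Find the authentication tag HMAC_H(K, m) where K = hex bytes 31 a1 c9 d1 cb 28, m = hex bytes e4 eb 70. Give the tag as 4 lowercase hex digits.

Key hex bytes 31 a1 c9 d1 cb 28 is 6 bytes > B = 4, so hash it first: H(key) = c5 9a, then zero-pad to 4 bytes: K' = c5 9a 00 00.
K' ⊕ ipad = f3 ac 36 36.  K' ⊕ opad = 99 c6 5c 5c.
Inner input = (K'⊕ipad) ∥ m = f3 ac 36 36 ∥ e4 eb 70.
Inner hash: even-index sum = 637 mod 256 = 125; odd-index sum = 461 mod 256 = 205 → 7d cd.
Outer input = (K'⊕opad) ∥ inner = 99 c6 5c 5c ∥ 7d cd.
Outer hash (tag): even-index sum = 370 mod 256 = 114; odd-index sum = 495 mod 256 = 239 → 72 ef.

72ef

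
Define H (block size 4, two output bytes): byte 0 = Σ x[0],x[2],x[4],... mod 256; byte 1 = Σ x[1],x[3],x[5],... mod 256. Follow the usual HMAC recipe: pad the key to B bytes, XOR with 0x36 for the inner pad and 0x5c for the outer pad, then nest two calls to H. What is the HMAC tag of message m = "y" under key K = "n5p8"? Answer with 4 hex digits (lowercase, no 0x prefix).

75de

Key "n5p8" = 6e 35 70 38 is exactly B = 4 bytes: K' = 6e 35 70 38.
K' ⊕ ipad = 58 03 46 0e.  K' ⊕ opad = 32 69 2c 64.
Inner input = (K'⊕ipad) ∥ m = 58 03 46 0e ∥ 79.
Inner hash: even-index sum = 279 mod 256 = 23; odd-index sum = 17 mod 256 = 17 → 17 11.
Outer input = (K'⊕opad) ∥ inner = 32 69 2c 64 ∥ 17 11.
Outer hash (tag): even-index sum = 117 mod 256 = 117; odd-index sum = 222 mod 256 = 222 → 75 de.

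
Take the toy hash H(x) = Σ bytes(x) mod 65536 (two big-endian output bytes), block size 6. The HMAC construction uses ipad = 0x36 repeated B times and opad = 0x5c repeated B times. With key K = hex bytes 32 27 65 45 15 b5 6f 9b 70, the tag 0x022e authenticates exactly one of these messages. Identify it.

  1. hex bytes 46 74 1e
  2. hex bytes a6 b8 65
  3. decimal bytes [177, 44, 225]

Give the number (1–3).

2

Key hex bytes 32 27 65 45 15 b5 6f 9b 70 is 9 bytes > B = 6, so hash it first: H(key) = 03 47, then zero-pad to 6 bytes: K' = 03 47 00 00 00 00.
K' ⊕ ipad = 35 71 36 36 36 36; K' ⊕ opad = 5f 1b 5c 5c 5c 5c.
m1: inner = H(35 71 36 36 36 36 46 74 1e) = 02 56; tag = H(5f 1b 5c 5c 5c 5c 02 56) = 0242
m2: inner = H(35 71 36 36 36 36 a6 b8 65) = 03 41; tag = H(5f 1b 5c 5c 5c 5c 03 41) = 022e ← matches
m3: inner = H(35 71 36 36 36 36 b1 2c e1) = 03 3c; tag = H(5f 1b 5c 5c 5c 5c 03 3c) = 0229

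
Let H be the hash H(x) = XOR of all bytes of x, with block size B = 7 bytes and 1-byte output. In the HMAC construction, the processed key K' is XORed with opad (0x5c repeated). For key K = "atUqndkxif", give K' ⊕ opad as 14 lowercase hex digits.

Key "atUqndkxif" = 61 74 55 71 6e 64 6b 78 69 66 is 10 bytes > B = 7, so hash it first: H(key) = 27, then zero-pad to 7 bytes: K' = 27 00 00 00 00 00 00.
XOR each byte with 0x5c: 27⊕5c=7b, 00⊕5c=5c, 00⊕5c=5c, 00⊕5c=5c, 00⊕5c=5c, 00⊕5c=5c, 00⊕5c=5c.

7b5c5c5c5c5c5c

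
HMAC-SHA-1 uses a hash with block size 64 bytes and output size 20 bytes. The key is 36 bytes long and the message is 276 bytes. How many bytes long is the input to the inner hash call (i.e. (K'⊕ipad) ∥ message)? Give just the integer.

340

Key is 36 ≤ 64 bytes, zero-padded: |K'| = 64.
Inner input = (K'⊕ipad) ∥ m → 64 + 276 = 340 bytes.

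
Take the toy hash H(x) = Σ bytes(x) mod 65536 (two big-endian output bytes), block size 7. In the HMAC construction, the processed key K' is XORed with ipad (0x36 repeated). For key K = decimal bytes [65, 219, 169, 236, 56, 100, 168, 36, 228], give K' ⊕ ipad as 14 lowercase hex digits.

32cb3636363636

Key decimal bytes [65, 219, 169, 236, 56, 100, 168, 36, 228] = 41 db a9 ec 38 64 a8 24 e4 is 9 bytes > B = 7, so hash it first: H(key) = 04 fd, then zero-pad to 7 bytes: K' = 04 fd 00 00 00 00 00.
XOR each byte with 0x36: 04⊕36=32, fd⊕36=cb, 00⊕36=36, 00⊕36=36, 00⊕36=36, 00⊕36=36, 00⊕36=36.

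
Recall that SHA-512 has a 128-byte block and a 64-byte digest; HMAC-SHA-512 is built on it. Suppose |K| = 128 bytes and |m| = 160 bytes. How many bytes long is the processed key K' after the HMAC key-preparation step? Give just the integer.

128

Key is 128 ≤ 128 bytes, zero-padded: |K'| = 128.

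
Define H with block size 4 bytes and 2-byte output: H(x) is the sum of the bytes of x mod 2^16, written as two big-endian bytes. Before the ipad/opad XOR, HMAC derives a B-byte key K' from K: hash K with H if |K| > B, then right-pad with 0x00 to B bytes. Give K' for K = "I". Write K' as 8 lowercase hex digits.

49000000

Key "I" = 49 is 1 byte ≤ B = 4; zero-pad to 4 bytes: K' = 49 00 00 00.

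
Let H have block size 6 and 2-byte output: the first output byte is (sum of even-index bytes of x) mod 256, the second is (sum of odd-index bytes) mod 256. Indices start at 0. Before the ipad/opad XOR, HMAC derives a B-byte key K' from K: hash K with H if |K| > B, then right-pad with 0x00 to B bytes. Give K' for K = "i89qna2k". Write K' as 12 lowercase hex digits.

427500000000

|K| = 8 > B = 6, so first hash the key.
H(K): even-index sum = 322 mod 256 = 66; odd-index sum = 373 mod 256 = 117 → 42 75.
Zero-pad H(K) = 42 75 to 6 bytes: K' = 42 75 00 00 00 00.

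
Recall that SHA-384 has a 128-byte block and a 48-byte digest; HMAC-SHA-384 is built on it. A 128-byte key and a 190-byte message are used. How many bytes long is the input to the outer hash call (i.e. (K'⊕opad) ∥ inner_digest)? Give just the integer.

Key is 128 ≤ 128 bytes, zero-padded: |K'| = 128.
Outer input = (K'⊕opad) ∥ H(inner) → 128 + 48 = 176 bytes.

176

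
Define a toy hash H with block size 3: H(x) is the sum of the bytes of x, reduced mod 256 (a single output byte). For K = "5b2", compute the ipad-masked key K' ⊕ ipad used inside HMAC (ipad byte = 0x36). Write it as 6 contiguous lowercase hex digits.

035404

Key "5b2" = 35 62 32 is exactly B = 3 bytes: K' = 35 62 32.
XOR each byte with 0x36: 35⊕36=03, 62⊕36=54, 32⊕36=04.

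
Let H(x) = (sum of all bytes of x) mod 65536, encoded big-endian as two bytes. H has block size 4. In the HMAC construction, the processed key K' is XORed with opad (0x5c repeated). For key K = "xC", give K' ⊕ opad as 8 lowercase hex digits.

241f5c5c

Key "xC" = 78 43 is 2 bytes ≤ B = 4; zero-pad to 4 bytes: K' = 78 43 00 00.
XOR each byte with 0x5c: 78⊕5c=24, 43⊕5c=1f, 00⊕5c=5c, 00⊕5c=5c.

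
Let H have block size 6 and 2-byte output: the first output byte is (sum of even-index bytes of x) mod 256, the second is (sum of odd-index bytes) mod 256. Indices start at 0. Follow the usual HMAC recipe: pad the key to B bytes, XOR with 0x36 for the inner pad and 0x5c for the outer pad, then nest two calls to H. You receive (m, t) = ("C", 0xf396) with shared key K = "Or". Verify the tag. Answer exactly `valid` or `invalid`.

valid

Key "Or" = 4f 72 is 2 bytes ≤ B = 6; zero-pad to 6 bytes: K' = 4f 72 00 00 00 00.
K' ⊕ ipad = 79 44 36 36 36 36; K' ⊕ opad = 13 2e 5c 5c 5c 5c.
Inner hash: even-index sum = 296 mod 256 = 40; odd-index sum = 176 mod 256 = 176 → 28 b0.
Outer hash (recomputed tag): even-index sum = 243 mod 256 = 243; odd-index sum = 406 mod 256 = 150 → f3 96.
Recomputed tag = f396; claimed = f396 → match.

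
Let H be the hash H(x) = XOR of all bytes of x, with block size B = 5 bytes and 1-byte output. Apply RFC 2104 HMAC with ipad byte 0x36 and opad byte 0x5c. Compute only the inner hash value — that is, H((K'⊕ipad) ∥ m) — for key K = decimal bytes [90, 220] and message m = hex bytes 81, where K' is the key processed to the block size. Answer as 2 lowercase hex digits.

Key decimal bytes [90, 220] = 5a dc is 2 bytes ≤ B = 5; zero-pad to 5 bytes: K' = 5a dc 00 00 00.
K' ⊕ ipad = 6c ea 36 36 36.
Inner input = 6c ea 36 36 36 ∥ 81.
Inner hash: XOR 6c⊕ea⊕36⊕36⊕36⊕81 = 31.

31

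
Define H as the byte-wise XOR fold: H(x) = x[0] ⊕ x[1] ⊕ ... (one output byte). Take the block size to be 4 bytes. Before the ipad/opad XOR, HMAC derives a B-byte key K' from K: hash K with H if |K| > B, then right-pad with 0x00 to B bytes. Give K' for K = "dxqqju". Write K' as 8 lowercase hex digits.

03000000

|K| = 6 > B = 4, so first hash the key.
H(K): XOR 64⊕78⊕71⊕71⊕6a⊕75 = 03.
Zero-pad H(K) = 03 to 4 bytes: K' = 03 00 00 00.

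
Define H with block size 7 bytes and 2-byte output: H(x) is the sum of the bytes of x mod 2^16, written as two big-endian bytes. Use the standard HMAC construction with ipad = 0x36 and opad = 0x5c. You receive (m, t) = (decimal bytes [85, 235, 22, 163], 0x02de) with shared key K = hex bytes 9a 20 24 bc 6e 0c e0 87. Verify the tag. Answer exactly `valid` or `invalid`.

valid

Key hex bytes 9a 20 24 bc 6e 0c e0 87 is 8 bytes > B = 7, so hash it first: H(key) = 03 7b, then zero-pad to 7 bytes: K' = 03 7b 00 00 00 00 00.
K' ⊕ ipad = 35 4d 36 36 36 36 36; K' ⊕ opad = 5f 27 5c 5c 5c 5c 5c.
Inner hash: sum = 53+77+54+54+54+54+54+85+235+22+163 = 905 → 03 89.
Outer hash (recomputed tag): sum = 95+39+92+92+92+92+92+3+137 = 734 → 02 de.
Recomputed tag = 02de; claimed = 02de → match.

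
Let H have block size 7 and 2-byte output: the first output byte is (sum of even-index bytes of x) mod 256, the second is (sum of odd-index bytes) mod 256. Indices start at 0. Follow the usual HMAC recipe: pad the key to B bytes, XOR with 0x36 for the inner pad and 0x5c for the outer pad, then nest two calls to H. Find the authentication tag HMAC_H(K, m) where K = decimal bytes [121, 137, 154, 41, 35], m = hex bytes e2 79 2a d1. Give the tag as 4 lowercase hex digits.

e636

Key decimal bytes [121, 137, 154, 41, 35] = 79 89 9a 29 23 is 5 bytes ≤ B = 7; zero-pad to 7 bytes: K' = 79 89 9a 29 23 00 00.
K' ⊕ ipad = 4f bf ac 1f 15 36 36.  K' ⊕ opad = 25 d5 c6 75 7f 5c 5c.
Inner input = (K'⊕ipad) ∥ m = 4f bf ac 1f 15 36 36 ∥ e2 79 2a d1.
Inner hash: even-index sum = 656 mod 256 = 144; odd-index sum = 544 mod 256 = 32 → 90 20.
Outer input = (K'⊕opad) ∥ inner = 25 d5 c6 75 7f 5c 5c ∥ 90 20.
Outer hash (tag): even-index sum = 486 mod 256 = 230; odd-index sum = 566 mod 256 = 54 → e6 36.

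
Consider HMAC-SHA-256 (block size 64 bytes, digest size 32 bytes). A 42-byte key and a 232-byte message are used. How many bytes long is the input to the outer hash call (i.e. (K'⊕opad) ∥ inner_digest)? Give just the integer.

96

Key is 42 ≤ 64 bytes, zero-padded: |K'| = 64.
Outer input = (K'⊕opad) ∥ H(inner) → 64 + 32 = 96 bytes.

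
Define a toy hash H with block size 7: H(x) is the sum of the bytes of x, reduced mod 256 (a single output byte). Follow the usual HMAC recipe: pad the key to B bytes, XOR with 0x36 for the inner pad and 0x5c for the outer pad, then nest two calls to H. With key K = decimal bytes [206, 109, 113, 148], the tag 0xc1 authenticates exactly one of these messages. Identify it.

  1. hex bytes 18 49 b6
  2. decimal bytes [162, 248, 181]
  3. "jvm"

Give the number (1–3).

1

Key decimal bytes [206, 109, 113, 148] = ce 6d 71 94 is 4 bytes ≤ B = 7; zero-pad to 7 bytes: K' = ce 6d 71 94 00 00 00.
K' ⊕ ipad = f8 5b 47 a2 36 36 36; K' ⊕ opad = 92 31 2d c8 5c 5c 5c.
m1: inner = H(f8 5b 47 a2 36 36 36 18 49 b6) = f5; tag = H(92 31 2d c8 5c 5c 5c f5) = c1 ← matches
m2: inner = H(f8 5b 47 a2 36 36 36 a2 f8 b5) = 2d; tag = H(92 31 2d c8 5c 5c 5c 2d) = f9
m3: inner = H(f8 5b 47 a2 36 36 36 6a 76 6d) = 2b; tag = H(92 31 2d c8 5c 5c 5c 2b) = f7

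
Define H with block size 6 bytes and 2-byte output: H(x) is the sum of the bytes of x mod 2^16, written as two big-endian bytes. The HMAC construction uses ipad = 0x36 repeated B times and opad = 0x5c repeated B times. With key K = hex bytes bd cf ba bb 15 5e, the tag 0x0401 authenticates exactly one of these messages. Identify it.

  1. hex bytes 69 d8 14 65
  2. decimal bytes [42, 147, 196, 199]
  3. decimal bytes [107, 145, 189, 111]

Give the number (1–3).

2

Key hex bytes bd cf ba bb 15 5e is exactly B = 6 bytes: K' = bd cf ba bb 15 5e.
K' ⊕ ipad = 8b f9 8c 8d 23 68; K' ⊕ opad = e1 93 e6 e7 49 02.
m1: inner = H(8b f9 8c 8d 23 68 69 d8 14 65) = 04 e2; tag = H(e1 93 e6 e7 49 02 04 e2) = 0472
m2: inner = H(8b f9 8c 8d 23 68 2a 93 c4 c7) = 05 70; tag = H(e1 93 e6 e7 49 02 05 70) = 0401 ← matches
m3: inner = H(8b f9 8c 8d 23 68 6b 91 bd 6f) = 05 50; tag = H(e1 93 e6 e7 49 02 05 50) = 03e1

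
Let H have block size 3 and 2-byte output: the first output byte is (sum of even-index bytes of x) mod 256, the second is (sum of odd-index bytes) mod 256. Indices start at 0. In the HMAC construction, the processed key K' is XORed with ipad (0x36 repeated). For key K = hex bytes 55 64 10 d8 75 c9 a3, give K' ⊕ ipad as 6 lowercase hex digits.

Key hex bytes 55 64 10 d8 75 c9 a3 is 7 bytes > B = 3, so hash it first: H(key) = 7d 05, then zero-pad to 3 bytes: K' = 7d 05 00.
XOR each byte with 0x36: 7d⊕36=4b, 05⊕36=33, 00⊕36=36.

4b3336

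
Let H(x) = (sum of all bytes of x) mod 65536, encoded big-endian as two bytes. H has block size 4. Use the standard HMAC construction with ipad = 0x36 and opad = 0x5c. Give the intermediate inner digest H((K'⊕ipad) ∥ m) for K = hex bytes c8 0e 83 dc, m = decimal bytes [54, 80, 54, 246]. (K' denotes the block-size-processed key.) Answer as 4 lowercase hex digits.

0487

Key hex bytes c8 0e 83 dc is exactly B = 4 bytes: K' = c8 0e 83 dc.
K' ⊕ ipad = fe 38 b5 ea.
Inner input = fe 38 b5 ea ∥ 36 50 36 f6.
Inner hash: sum = 254+56+181+234+54+80+54+246 = 1159 → 04 87.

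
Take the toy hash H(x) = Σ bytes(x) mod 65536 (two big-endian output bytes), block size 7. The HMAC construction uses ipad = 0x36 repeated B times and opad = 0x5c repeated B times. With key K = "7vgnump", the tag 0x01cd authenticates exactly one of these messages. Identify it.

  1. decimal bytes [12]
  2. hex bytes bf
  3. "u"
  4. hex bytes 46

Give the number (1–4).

Key "7vgnump" = 37 76 67 6e 75 6d 70 is exactly B = 7 bytes: K' = 37 76 67 6e 75 6d 70.
K' ⊕ ipad = 01 40 51 58 43 5b 46; K' ⊕ opad = 6b 2a 3b 32 29 31 2c.
m1: inner = H(01 40 51 58 43 5b 46 0c) = 01 da; tag = H(6b 2a 3b 32 29 31 2c 01 da) = 0263
m2: inner = H(01 40 51 58 43 5b 46 bf) = 02 8d; tag = H(6b 2a 3b 32 29 31 2c 02 8d) = 0217
m3: inner = H(01 40 51 58 43 5b 46 75) = 02 43; tag = H(6b 2a 3b 32 29 31 2c 02 43) = 01cd ← matches
m4: inner = H(01 40 51 58 43 5b 46 46) = 02 14; tag = H(6b 2a 3b 32 29 31 2c 02 14) = 019e

3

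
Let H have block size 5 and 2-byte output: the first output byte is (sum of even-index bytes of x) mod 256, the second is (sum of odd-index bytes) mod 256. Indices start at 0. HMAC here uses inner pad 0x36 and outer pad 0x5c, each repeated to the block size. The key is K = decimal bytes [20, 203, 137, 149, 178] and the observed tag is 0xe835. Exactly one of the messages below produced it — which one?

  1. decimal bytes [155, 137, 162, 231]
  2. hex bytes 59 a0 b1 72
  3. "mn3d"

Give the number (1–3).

Key decimal bytes [20, 203, 137, 149, 178] = 14 cb 89 95 b2 is exactly B = 5 bytes: K' = 14 cb 89 95 b2.
K' ⊕ ipad = 22 fd bf a3 84; K' ⊕ opad = 48 97 d5 c9 ee.
m1: inner = H(22 fd bf a3 84 9b 89 a2 e7) = d5 dd; tag = H(48 97 d5 c9 ee d5 dd) = e835 ← matches
m2: inner = H(22 fd bf a3 84 59 a0 b1 72) = 77 aa; tag = H(48 97 d5 c9 ee 77 aa) = b5d7
m3: inner = H(22 fd bf a3 84 6d 6e 33 64) = 37 40; tag = H(48 97 d5 c9 ee 37 40) = 4b97

1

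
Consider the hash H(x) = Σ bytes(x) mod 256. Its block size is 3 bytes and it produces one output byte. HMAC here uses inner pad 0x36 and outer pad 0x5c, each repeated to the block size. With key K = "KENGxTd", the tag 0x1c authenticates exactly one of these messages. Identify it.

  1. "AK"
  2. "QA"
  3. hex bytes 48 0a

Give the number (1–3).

1

Key "KENGxTd" = 4b 45 4e 47 78 54 64 is 7 bytes > B = 3, so hash it first: H(key) = 55, then zero-pad to 3 bytes: K' = 55 00 00.
K' ⊕ ipad = 63 36 36; K' ⊕ opad = 09 5c 5c.
m1: inner = H(63 36 36 41 4b) = 5b; tag = H(09 5c 5c 5b) = 1c ← matches
m2: inner = H(63 36 36 51 41) = 61; tag = H(09 5c 5c 61) = 22
m3: inner = H(63 36 36 48 0a) = 21; tag = H(09 5c 5c 21) = e2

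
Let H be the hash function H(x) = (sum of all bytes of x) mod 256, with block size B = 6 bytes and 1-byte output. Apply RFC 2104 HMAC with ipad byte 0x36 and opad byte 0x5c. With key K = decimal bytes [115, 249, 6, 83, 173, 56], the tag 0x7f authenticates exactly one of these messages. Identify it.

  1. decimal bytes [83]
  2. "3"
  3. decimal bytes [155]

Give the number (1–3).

3

Key decimal bytes [115, 249, 6, 83, 173, 56] = 73 f9 06 53 ad 38 is exactly B = 6 bytes: K' = 73 f9 06 53 ad 38.
K' ⊕ ipad = 45 cf 30 65 9b 0e; K' ⊕ opad = 2f a5 5a 0f f1 64.
m1: inner = H(45 cf 30 65 9b 0e 53) = a5; tag = H(2f a5 5a 0f f1 64 a5) = 37
m2: inner = H(45 cf 30 65 9b 0e 33) = 85; tag = H(2f a5 5a 0f f1 64 85) = 17
m3: inner = H(45 cf 30 65 9b 0e 9b) = ed; tag = H(2f a5 5a 0f f1 64 ed) = 7f ← matches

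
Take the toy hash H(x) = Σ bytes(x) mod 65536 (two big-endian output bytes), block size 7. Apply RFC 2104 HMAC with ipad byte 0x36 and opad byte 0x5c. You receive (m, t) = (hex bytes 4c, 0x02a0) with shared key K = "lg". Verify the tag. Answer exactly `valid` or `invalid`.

invalid

Key "lg" = 6c 67 is 2 bytes ≤ B = 7; zero-pad to 7 bytes: K' = 6c 67 00 00 00 00 00.
K' ⊕ ipad = 5a 51 36 36 36 36 36; K' ⊕ opad = 30 3b 5c 5c 5c 5c 5c.
Inner hash: sum = 90+81+54+54+54+54+54+76 = 517 → 02 05.
Outer hash (recomputed tag): sum = 48+59+92+92+92+92+92+2+5 = 574 → 02 3e.
Recomputed tag = 023e; claimed = 02a0 → mismatch.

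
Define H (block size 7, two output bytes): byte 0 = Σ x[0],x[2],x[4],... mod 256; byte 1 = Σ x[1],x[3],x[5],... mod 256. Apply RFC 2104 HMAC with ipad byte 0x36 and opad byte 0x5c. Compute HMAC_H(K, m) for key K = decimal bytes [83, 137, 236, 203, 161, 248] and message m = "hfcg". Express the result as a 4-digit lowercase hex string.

6de9

Key decimal bytes [83, 137, 236, 203, 161, 248] = 53 89 ec cb a1 f8 is 6 bytes ≤ B = 7; zero-pad to 7 bytes: K' = 53 89 ec cb a1 f8 00.
K' ⊕ ipad = 65 bf da fd 97 ce 36.  K' ⊕ opad = 0f d5 b0 97 fd a4 5c.
Inner input = (K'⊕ipad) ∥ m = 65 bf da fd 97 ce 36 ∥ 68 66 63 67.
Inner hash: even-index sum = 729 mod 256 = 217; odd-index sum = 853 mod 256 = 85 → d9 55.
Outer input = (K'⊕opad) ∥ inner = 0f d5 b0 97 fd a4 5c ∥ d9 55.
Outer hash (tag): even-index sum = 621 mod 256 = 109; odd-index sum = 745 mod 256 = 233 → 6d e9.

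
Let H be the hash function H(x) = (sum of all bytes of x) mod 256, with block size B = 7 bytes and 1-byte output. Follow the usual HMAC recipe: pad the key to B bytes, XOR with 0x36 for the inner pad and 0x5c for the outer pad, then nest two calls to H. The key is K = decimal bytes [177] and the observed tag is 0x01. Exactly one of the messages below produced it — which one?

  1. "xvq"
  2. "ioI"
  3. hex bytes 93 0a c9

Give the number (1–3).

2

Key decimal bytes [177] = b1 is 1 byte ≤ B = 7; zero-pad to 7 bytes: K' = b1 00 00 00 00 00 00.
K' ⊕ ipad = 87 36 36 36 36 36 36; K' ⊕ opad = ed 5c 5c 5c 5c 5c 5c.
m1: inner = H(87 36 36 36 36 36 36 78 76 71) = 2a; tag = H(ed 5c 5c 5c 5c 5c 5c 2a) = 3f
m2: inner = H(87 36 36 36 36 36 36 69 6f 49) = ec; tag = H(ed 5c 5c 5c 5c 5c 5c ec) = 01 ← matches
m3: inner = H(87 36 36 36 36 36 36 93 0a c9) = 31; tag = H(ed 5c 5c 5c 5c 5c 5c 31) = 46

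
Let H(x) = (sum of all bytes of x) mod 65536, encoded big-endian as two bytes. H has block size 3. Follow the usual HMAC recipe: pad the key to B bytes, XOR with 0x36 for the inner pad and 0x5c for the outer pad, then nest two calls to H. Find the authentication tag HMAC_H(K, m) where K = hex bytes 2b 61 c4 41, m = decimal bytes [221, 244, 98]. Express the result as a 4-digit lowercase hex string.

Key hex bytes 2b 61 c4 41 is 4 bytes > B = 3, so hash it first: H(key) = 01 91, then zero-pad to 3 bytes: K' = 01 91 00.
K' ⊕ ipad = 37 a7 36.  K' ⊕ opad = 5d cd 5c.
Inner input = (K'⊕ipad) ∥ m = 37 a7 36 ∥ dd f4 62.
Inner hash: sum = 55+167+54+221+244+98 = 839 → 03 47.
Outer input = (K'⊕opad) ∥ inner = 5d cd 5c ∥ 03 47.
Outer hash (tag): sum = 93+205+92+3+71 = 464 → 01 d0.

01d0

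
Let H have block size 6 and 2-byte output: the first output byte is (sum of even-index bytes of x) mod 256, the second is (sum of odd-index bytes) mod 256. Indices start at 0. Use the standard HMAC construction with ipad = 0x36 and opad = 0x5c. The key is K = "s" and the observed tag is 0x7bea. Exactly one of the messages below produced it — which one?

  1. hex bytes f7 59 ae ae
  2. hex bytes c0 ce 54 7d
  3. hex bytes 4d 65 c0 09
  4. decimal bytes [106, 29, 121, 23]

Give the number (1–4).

4

Key "s" = 73 is 1 byte ≤ B = 6; zero-pad to 6 bytes: K' = 73 00 00 00 00 00.
K' ⊕ ipad = 45 36 36 36 36 36; K' ⊕ opad = 2f 5c 5c 5c 5c 5c.
m1: inner = H(45 36 36 36 36 36 f7 59 ae ae) = 56 a9; tag = H(2f 5c 5c 5c 5c 5c 56 a9) = 3dbd
m2: inner = H(45 36 36 36 36 36 c0 ce 54 7d) = c5 ed; tag = H(2f 5c 5c 5c 5c 5c c5 ed) = ac01
m3: inner = H(45 36 36 36 36 36 4d 65 c0 09) = be 10; tag = H(2f 5c 5c 5c 5c 5c be 10) = a524
m4: inner = H(45 36 36 36 36 36 6a 1d 79 17) = 94 d6; tag = H(2f 5c 5c 5c 5c 5c 94 d6) = 7bea ← matches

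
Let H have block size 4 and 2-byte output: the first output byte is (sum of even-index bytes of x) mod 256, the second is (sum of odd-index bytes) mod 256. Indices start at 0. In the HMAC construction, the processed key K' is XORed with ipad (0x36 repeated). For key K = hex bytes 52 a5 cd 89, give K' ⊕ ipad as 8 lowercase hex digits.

6493fbbf

Key hex bytes 52 a5 cd 89 is exactly B = 4 bytes: K' = 52 a5 cd 89.
XOR each byte with 0x36: 52⊕36=64, a5⊕36=93, cd⊕36=fb, 89⊕36=bf.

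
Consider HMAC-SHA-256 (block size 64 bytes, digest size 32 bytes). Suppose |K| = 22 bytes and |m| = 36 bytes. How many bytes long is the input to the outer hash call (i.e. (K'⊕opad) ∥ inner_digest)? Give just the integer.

96

Key is 22 ≤ 64 bytes, zero-padded: |K'| = 64.
Outer input = (K'⊕opad) ∥ H(inner) → 64 + 32 = 96 bytes.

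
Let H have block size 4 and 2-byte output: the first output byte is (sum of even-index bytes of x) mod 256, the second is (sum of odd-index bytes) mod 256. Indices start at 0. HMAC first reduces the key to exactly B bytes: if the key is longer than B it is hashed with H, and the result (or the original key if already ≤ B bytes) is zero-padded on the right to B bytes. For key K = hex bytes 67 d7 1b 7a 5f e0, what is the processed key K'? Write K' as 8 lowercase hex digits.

|K| = 6 > B = 4, so first hash the key.
H(K): even-index sum = 225 mod 256 = 225; odd-index sum = 561 mod 256 = 49 → e1 31.
Zero-pad H(K) = e1 31 to 4 bytes: K' = e1 31 00 00.

e1310000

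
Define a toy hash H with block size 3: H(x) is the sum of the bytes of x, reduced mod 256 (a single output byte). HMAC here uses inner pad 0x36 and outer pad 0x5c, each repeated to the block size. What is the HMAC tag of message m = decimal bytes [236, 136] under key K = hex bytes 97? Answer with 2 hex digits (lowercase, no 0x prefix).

Key hex bytes 97 is 1 byte ≤ B = 3; zero-pad to 3 bytes: K' = 97 00 00.
K' ⊕ ipad = a1 36 36.  K' ⊕ opad = cb 5c 5c.
Inner input = (K'⊕ipad) ∥ m = a1 36 36 ∥ ec 88.
Inner hash: sum = 161+54+54+236+136 = 641; mod 256 = 129 → 81.
Outer input = (K'⊕opad) ∥ inner = cb 5c 5c ∥ 81.
Outer hash (tag): sum = 203+92+92+129 = 516; mod 256 = 4 → 04.

04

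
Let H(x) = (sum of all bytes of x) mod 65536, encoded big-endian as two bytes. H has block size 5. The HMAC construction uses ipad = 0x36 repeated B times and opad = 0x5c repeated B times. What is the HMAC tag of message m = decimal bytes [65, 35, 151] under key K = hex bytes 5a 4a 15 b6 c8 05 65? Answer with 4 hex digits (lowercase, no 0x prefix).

02d9

Key hex bytes 5a 4a 15 b6 c8 05 65 is 7 bytes > B = 5, so hash it first: H(key) = 02 a1, then zero-pad to 5 bytes: K' = 02 a1 00 00 00.
K' ⊕ ipad = 34 97 36 36 36.  K' ⊕ opad = 5e fd 5c 5c 5c.
Inner input = (K'⊕ipad) ∥ m = 34 97 36 36 36 ∥ 41 23 97.
Inner hash: sum = 52+151+54+54+54+65+35+151 = 616 → 02 68.
Outer input = (K'⊕opad) ∥ inner = 5e fd 5c 5c 5c ∥ 02 68.
Outer hash (tag): sum = 94+253+92+92+92+2+104 = 729 → 02 d9.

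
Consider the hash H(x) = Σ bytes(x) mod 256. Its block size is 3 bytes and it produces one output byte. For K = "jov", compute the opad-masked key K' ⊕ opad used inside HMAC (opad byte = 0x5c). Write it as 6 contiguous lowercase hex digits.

Key "jov" = 6a 6f 76 is exactly B = 3 bytes: K' = 6a 6f 76.
XOR each byte with 0x5c: 6a⊕5c=36, 6f⊕5c=33, 76⊕5c=2a.

36332a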